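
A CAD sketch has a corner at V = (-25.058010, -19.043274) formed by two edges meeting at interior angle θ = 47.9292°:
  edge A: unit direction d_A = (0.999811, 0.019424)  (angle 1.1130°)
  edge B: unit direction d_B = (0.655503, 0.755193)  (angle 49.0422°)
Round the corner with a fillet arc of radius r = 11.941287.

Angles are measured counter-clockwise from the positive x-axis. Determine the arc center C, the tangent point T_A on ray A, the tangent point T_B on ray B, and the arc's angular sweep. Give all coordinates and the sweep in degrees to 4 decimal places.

center=(1.5702,-6.5824) T_A=(1.8022,-18.5214) T_B=(-7.4478,1.2451) sweep=132.0708

bisector direction at 25.0776° = (0.905735,0.423845)
center distance |VC| = r/sin(θ/2) = 11.941287/sin(23.9646°) = 29.399572
C = V + |VC|·bis = (1.5702,-6.5824)
T_A = V + ((C−V)·d_A)·d_A = V + 26.8652·d_A = (1.8022,-18.5214)
T_B = V + ((C−V)·d_B)·d_B = V + 26.8652·d_B = (-7.4478,1.2451)
sweep = 180° − θ = 132.0708°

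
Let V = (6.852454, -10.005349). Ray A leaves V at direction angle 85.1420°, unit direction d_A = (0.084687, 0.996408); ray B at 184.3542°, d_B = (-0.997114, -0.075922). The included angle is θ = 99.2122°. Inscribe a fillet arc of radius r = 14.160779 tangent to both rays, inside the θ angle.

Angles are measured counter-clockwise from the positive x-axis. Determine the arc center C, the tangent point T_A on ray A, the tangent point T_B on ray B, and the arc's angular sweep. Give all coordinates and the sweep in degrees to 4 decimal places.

center=(-6.2371,3.1998) T_A=(7.8729,2.0005) T_B=(-5.1619,-10.9201) sweep=80.7878

bisector direction at 134.7481° = (-0.703991,0.710209)
center distance |VC| = r/sin(θ/2) = 14.160779/sin(49.6061°) = 18.593281
C = V + |VC|·bis = (-6.2371,3.1998)
T_A = V + ((C−V)·d_A)·d_A = V + 12.0492·d_A = (7.8729,2.0005)
T_B = V + ((C−V)·d_B)·d_B = V + 12.0492·d_B = (-5.1619,-10.9201)
sweep = 180° − θ = 80.7878°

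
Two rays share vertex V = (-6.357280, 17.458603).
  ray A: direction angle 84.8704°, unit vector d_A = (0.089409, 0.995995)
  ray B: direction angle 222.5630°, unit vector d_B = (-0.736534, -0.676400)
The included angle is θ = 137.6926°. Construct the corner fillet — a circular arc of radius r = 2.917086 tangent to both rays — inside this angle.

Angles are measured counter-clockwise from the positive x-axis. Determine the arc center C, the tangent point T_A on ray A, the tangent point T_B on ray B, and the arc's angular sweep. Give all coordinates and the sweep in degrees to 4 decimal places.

center=(-9.1618,18.8436) T_A=(-6.2564,18.5828) T_B=(-7.1886,16.6951) sweep=42.3074

bisector direction at 153.7167° = (-0.896616,0.442810)
center distance |VC| = r/sin(θ/2) = 2.917086/sin(68.8463°) = 3.127854
C = V + |VC|·bis = (-9.1618,18.8436)
T_A = V + ((C−V)·d_A)·d_A = V + 1.1288·d_A = (-6.2564,18.5828)
T_B = V + ((C−V)·d_B)·d_B = V + 1.1288·d_B = (-7.1886,16.6951)
sweep = 180° − θ = 42.3074°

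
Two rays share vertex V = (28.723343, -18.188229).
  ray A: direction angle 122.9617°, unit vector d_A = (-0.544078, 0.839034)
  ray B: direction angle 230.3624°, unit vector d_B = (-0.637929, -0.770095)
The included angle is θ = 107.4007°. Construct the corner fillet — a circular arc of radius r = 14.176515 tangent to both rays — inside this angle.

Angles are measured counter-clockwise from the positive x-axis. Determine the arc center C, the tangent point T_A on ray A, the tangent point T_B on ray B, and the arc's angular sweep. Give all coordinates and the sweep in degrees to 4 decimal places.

bisector direction at 176.6620° = (-0.998303,0.058225)
center distance |VC| = r/sin(θ/2) = 14.176515/sin(53.7004°) = 17.590215
C = V + |VC|·bis = (11.1630,-17.1640)
T_A = V + ((C−V)·d_A)·d_A = V + 10.4136·d_A = (23.0576,-9.4509)
T_B = V + ((C−V)·d_B)·d_B = V + 10.4136·d_B = (22.0802,-26.2077)
sweep = 180° − θ = 72.5993°

center=(11.1630,-17.1640) T_A=(23.0576,-9.4509) T_B=(22.0802,-26.2077) sweep=72.5993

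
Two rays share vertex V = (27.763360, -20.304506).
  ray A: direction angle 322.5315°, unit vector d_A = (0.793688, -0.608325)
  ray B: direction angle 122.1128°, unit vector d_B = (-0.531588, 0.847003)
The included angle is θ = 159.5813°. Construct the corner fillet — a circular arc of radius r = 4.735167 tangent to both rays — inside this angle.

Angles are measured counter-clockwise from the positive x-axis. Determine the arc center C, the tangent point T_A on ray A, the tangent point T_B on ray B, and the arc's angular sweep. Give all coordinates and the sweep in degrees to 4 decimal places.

center=(31.3207,-17.0650) T_A=(28.4402,-20.8233) T_B=(27.3100,-19.5822) sweep=20.4187

bisector direction at 42.3222° = (0.739371,0.673298)
center distance |VC| = r/sin(θ/2) = 4.735167/sin(79.7906°) = 4.811347
C = V + |VC|·bis = (31.3207,-17.0650)
T_A = V + ((C−V)·d_A)·d_A = V + 0.8528·d_A = (28.4402,-20.8233)
T_B = V + ((C−V)·d_B)·d_B = V + 0.8528·d_B = (27.3100,-19.5822)
sweep = 180° − θ = 20.4187°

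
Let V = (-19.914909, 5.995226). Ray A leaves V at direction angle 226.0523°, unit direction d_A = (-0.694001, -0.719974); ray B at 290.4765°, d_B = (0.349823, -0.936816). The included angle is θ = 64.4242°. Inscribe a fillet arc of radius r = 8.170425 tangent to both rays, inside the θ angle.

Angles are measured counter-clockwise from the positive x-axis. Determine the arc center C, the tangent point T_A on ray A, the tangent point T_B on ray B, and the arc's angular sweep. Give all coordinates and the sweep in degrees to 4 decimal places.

bisector direction at 258.2644° = (-0.203396,-0.979097)
center distance |VC| = r/sin(θ/2) = 8.170425/sin(32.2121°) = 15.327547
C = V + |VC|·bis = (-23.0325,-9.0119)
T_A = V + ((C−V)·d_A)·d_A = V + 12.9683·d_A = (-28.9150,-3.3416)
T_B = V + ((C−V)·d_B)·d_B = V + 12.9683·d_B = (-15.3783,-6.1537)
sweep = 180° − θ = 115.5758°

center=(-23.0325,-9.0119) T_A=(-28.9150,-3.3416) T_B=(-15.3783,-6.1537) sweep=115.5758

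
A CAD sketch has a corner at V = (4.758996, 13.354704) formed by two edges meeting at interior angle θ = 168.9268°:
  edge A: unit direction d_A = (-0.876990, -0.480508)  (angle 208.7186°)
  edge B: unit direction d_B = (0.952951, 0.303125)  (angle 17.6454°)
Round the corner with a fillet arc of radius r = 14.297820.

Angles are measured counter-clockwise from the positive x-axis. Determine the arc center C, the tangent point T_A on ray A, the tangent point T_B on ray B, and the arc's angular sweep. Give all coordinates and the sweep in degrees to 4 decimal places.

bisector direction at 293.1820° = (0.393653,-0.919259)
center distance |VC| = r/sin(θ/2) = 14.297820/sin(84.4634°) = 14.364835
C = V + |VC|·bis = (10.4138,0.1497)
T_A = V + ((C−V)·d_A)·d_A = V + 1.3859·d_A = (3.5435,12.6887)
T_B = V + ((C−V)·d_B)·d_B = V + 1.3859·d_B = (6.0797,13.7748)
sweep = 180° − θ = 11.0732°

center=(10.4138,0.1497) T_A=(3.5435,12.6887) T_B=(6.0797,13.7748) sweep=11.0732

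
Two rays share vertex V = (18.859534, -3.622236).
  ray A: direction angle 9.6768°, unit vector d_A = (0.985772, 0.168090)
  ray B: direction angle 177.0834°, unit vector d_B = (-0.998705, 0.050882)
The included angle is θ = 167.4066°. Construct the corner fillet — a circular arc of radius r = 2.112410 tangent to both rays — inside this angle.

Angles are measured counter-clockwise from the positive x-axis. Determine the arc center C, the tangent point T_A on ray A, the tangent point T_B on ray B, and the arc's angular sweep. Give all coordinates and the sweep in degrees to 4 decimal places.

center=(18.7342,-1.5007) T_A=(19.0893,-3.5831) T_B=(18.6267,-3.6104) sweep=12.5934

bisector direction at 93.3801° = (-0.058960,0.998260)
center distance |VC| = r/sin(θ/2) = 2.112410/sin(83.7033°) = 2.125231
C = V + |VC|·bis = (18.7342,-1.5007)
T_A = V + ((C−V)·d_A)·d_A = V + 0.2331·d_A = (19.0893,-3.5831)
T_B = V + ((C−V)·d_B)·d_B = V + 0.2331·d_B = (18.6267,-3.6104)
sweep = 180° − θ = 12.5934°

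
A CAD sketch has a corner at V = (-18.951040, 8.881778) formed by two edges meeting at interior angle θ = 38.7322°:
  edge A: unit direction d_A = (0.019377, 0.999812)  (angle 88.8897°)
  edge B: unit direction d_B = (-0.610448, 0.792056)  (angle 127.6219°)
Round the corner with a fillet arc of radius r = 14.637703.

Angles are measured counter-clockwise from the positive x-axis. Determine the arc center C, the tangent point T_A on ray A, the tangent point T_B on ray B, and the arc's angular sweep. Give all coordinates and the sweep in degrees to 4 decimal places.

bisector direction at 108.2558° = (-0.313260,0.949667)
center distance |VC| = r/sin(θ/2) = 14.637703/sin(19.3661°) = 44.142251
C = V + |VC|·bis = (-32.7790,50.8022)
T_A = V + ((C−V)·d_A)·d_A = V + 41.6446·d_A = (-18.1441,50.5186)
T_B = V + ((C−V)·d_B)·d_B = V + 41.6446·d_B = (-44.3729,41.8667)
sweep = 180° − θ = 141.2678°

center=(-32.7790,50.8022) T_A=(-18.1441,50.5186) T_B=(-44.3729,41.8667) sweep=141.2678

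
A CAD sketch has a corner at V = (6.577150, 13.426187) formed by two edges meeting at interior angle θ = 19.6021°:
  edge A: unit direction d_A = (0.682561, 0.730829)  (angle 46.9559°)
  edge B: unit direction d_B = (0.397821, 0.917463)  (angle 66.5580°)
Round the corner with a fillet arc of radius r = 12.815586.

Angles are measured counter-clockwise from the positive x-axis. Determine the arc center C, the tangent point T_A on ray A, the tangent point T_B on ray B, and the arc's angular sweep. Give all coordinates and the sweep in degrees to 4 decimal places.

center=(47.8478,76.3910) T_A=(57.2138,67.6436) T_B=(36.0900,81.4893) sweep=160.3979

bisector direction at 56.7570° = (0.548192,0.836353)
center distance |VC| = r/sin(θ/2) = 12.815586/sin(9.8011°) = 75.285025
C = V + |VC|·bis = (47.8478,76.3910)
T_A = V + ((C−V)·d_A)·d_A = V + 74.1862·d_A = (57.2138,67.6436)
T_B = V + ((C−V)·d_B)·d_B = V + 74.1862·d_B = (36.0900,81.4893)
sweep = 180° − θ = 160.3979°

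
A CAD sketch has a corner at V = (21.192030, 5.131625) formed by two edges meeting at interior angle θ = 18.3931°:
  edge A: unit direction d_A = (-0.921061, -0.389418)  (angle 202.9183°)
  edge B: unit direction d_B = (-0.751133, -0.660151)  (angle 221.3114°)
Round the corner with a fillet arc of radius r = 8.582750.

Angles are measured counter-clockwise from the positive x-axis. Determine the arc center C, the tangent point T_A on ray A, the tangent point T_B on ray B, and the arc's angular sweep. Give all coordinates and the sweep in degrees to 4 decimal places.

center=(-24.2927,-23.4173) T_A=(-27.6350,-15.5121) T_B=(-18.6268,-29.8641) sweep=161.6069

bisector direction at 212.1148° = (-0.846984,-0.531618)
center distance |VC| = r/sin(θ/2) = 8.582750/sin(9.1966°) = 53.702016
C = V + |VC|·bis = (-24.2927,-23.4173)
T_A = V + ((C−V)·d_A)·d_A = V + 53.0117·d_A = (-27.6350,-15.5121)
T_B = V + ((C−V)·d_B)·d_B = V + 53.0117·d_B = (-18.6268,-29.8641)
sweep = 180° − θ = 161.6069°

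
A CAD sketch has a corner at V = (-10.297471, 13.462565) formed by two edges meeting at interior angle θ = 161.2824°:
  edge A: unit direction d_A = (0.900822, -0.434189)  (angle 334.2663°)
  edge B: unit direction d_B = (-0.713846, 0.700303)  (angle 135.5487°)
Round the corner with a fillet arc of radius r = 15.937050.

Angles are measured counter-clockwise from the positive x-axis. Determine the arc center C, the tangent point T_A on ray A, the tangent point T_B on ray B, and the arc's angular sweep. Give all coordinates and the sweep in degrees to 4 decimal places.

center=(-1.0117,26.6786) T_A=(-7.9314,12.3221) T_B=(-12.1725,15.3020) sweep=18.7176

bisector direction at 54.9075° = (0.574898,0.818225)
center distance |VC| = r/sin(θ/2) = 15.937050/sin(80.6412°) = 16.152044
C = V + |VC|·bis = (-1.0117,26.6786)
T_A = V + ((C−V)·d_A)·d_A = V + 2.6266·d_A = (-7.9314,12.3221)
T_B = V + ((C−V)·d_B)·d_B = V + 2.6266·d_B = (-12.1725,15.3020)
sweep = 180° − θ = 18.7176°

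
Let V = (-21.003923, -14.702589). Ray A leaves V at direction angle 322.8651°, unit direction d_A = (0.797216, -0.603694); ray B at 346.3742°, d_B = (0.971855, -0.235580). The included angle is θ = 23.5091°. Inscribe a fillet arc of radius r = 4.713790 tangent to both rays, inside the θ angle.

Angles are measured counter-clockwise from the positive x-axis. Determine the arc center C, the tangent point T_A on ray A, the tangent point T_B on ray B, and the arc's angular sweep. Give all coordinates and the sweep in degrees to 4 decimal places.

bisector direction at 334.6196° = (0.903482,-0.428625)
center distance |VC| = r/sin(θ/2) = 4.713790/sin(11.7546°) = 23.138629
C = V + |VC|·bis = (-0.0986,-24.6204)
T_A = V + ((C−V)·d_A)·d_A = V + 22.6534·d_A = (-2.9443,-28.3783)
T_B = V + ((C−V)·d_B)·d_B = V + 22.6534·d_B = (1.0119,-20.0393)
sweep = 180° − θ = 156.4909°

center=(-0.0986,-24.6204) T_A=(-2.9443,-28.3783) T_B=(1.0119,-20.0393) sweep=156.4909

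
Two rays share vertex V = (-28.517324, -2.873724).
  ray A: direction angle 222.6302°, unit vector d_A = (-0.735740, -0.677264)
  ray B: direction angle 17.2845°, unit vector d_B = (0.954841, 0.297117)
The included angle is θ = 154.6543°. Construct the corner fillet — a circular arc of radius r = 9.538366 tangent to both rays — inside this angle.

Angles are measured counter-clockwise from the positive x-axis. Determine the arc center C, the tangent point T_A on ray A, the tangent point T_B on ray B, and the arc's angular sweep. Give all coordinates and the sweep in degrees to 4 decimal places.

bisector direction at 299.9574° = (0.499355,-0.866397)
center distance |VC| = r/sin(θ/2) = 9.538366/sin(77.3272°) = 9.776536
C = V + |VC|·bis = (-23.6354,-11.3441)
T_A = V + ((C−V)·d_A)·d_A = V + 2.1448·d_A = (-30.0954,-4.3263)
T_B = V + ((C−V)·d_B)·d_B = V + 2.1448·d_B = (-26.4694,-2.2365)
sweep = 180° − θ = 25.3457°

center=(-23.6354,-11.3441) T_A=(-30.0954,-4.3263) T_B=(-26.4694,-2.2365) sweep=25.3457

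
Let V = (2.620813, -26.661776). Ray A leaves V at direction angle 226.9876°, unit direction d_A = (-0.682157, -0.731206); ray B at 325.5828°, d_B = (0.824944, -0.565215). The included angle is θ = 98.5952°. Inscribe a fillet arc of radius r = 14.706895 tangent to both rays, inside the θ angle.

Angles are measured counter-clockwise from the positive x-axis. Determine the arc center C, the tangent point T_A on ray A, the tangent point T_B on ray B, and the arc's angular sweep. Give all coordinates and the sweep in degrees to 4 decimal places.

bisector direction at 276.2852° = (0.109478,-0.993989)
center distance |VC| = r/sin(θ/2) = 14.706895/sin(49.2976°) = 19.399497
C = V + |VC|·bis = (4.7446,-45.9447)
T_A = V + ((C−V)·d_A)·d_A = V + 12.6510·d_A = (-6.0091,-35.9123)
T_B = V + ((C−V)·d_B)·d_B = V + 12.6510·d_B = (13.0572,-33.8123)
sweep = 180° − θ = 81.4048°

center=(4.7446,-45.9447) T_A=(-6.0091,-35.9123) T_B=(13.0572,-33.8123) sweep=81.4048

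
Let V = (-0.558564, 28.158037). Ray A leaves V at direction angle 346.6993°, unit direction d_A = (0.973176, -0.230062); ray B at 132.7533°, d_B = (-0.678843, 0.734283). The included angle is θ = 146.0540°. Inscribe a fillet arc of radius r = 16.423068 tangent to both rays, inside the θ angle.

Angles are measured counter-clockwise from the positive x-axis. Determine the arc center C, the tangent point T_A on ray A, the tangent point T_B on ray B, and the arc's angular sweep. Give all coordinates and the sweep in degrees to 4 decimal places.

center=(8.0979,42.9874) T_A=(4.3196,27.0048) T_B=(-3.9613,31.8387) sweep=33.9460

bisector direction at 59.7263° = (0.504131,0.863627)
center distance |VC| = r/sin(θ/2) = 16.423068/sin(73.0270°) = 17.170995
C = V + |VC|·bis = (8.0979,42.9874)
T_A = V + ((C−V)·d_A)·d_A = V + 5.0126·d_A = (4.3196,27.0048)
T_B = V + ((C−V)·d_B)·d_B = V + 5.0126·d_B = (-3.9613,31.8387)
sweep = 180° − θ = 33.9460°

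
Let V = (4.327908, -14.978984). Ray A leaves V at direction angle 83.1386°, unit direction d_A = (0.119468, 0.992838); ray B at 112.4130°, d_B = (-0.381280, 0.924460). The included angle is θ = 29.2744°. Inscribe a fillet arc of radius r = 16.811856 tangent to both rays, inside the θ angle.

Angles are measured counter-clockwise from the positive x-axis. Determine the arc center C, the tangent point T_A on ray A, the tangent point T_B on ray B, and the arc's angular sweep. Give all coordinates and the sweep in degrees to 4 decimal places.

bisector direction at 97.7758° = (-0.135297,0.990805)
center distance |VC| = r/sin(θ/2) = 16.811856/sin(14.6372°) = 66.529543
C = V + |VC|·bis = (-4.6733,50.9388)
T_A = V + ((C−V)·d_A)·d_A = V + 64.3703·d_A = (12.0181,48.9303)
T_B = V + ((C−V)·d_B)·d_B = V + 64.3703·d_B = (-20.2152,44.5288)
sweep = 180° − θ = 150.7256°

center=(-4.6733,50.9388) T_A=(12.0181,48.9303) T_B=(-20.2152,44.5288) sweep=150.7256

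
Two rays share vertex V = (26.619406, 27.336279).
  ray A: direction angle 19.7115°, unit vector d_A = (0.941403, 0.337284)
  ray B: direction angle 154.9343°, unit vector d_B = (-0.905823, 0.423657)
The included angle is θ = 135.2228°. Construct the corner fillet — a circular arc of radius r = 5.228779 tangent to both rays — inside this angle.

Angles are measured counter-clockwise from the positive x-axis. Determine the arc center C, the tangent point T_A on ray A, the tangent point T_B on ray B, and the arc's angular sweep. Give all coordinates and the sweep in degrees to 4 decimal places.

bisector direction at 87.3229° = (0.046707,0.998909)
center distance |VC| = r/sin(θ/2) = 5.228779/sin(67.6114°) = 5.655046
C = V + |VC|·bis = (26.8835,32.9852)
T_A = V + ((C−V)·d_A)·d_A = V + 2.1539·d_A = (28.6471,28.0628)
T_B = V + ((C−V)·d_B)·d_B = V + 2.1539·d_B = (24.6683,28.2488)
sweep = 180° − θ = 44.7772°

center=(26.8835,32.9852) T_A=(28.6471,28.0628) T_B=(24.6683,28.2488) sweep=44.7772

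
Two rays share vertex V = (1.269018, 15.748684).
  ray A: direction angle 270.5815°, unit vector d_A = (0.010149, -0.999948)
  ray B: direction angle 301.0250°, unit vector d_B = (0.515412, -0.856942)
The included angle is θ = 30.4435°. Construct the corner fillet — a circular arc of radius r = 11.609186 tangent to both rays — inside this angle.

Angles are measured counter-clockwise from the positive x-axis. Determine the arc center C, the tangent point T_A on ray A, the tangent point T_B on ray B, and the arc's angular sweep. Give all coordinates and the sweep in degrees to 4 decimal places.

center=(13.3106,-26.7962) T_A=(1.7020,-26.9140) T_B=(23.2590,-20.8127) sweep=149.5565

bisector direction at 285.8032° = (0.272335,-0.962203)
center distance |VC| = r/sin(θ/2) = 11.609186/sin(15.2218°) = 44.216124
C = V + |VC|·bis = (13.3106,-26.7962)
T_A = V + ((C−V)·d_A)·d_A = V + 42.6649·d_A = (1.7020,-26.9140)
T_B = V + ((C−V)·d_B)·d_B = V + 42.6649·d_B = (23.2590,-20.8127)
sweep = 180° − θ = 149.5565°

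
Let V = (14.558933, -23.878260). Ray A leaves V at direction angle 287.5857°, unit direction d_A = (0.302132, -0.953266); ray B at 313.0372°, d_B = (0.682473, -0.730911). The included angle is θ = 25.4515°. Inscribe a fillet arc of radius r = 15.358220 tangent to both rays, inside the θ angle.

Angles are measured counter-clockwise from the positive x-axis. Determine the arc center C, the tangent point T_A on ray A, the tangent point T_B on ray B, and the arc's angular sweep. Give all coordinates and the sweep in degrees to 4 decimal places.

bisector direction at 300.3114° = (0.504700,-0.863295)
center distance |VC| = r/sin(θ/2) = 15.358220/sin(12.7257°) = 69.719896
C = V + |VC|·bis = (49.7466,-84.0671)
T_A = V + ((C−V)·d_A)·d_A = V + 68.0073·d_A = (35.1061,-88.7073)
T_B = V + ((C−V)·d_B)·d_B = V + 68.0073·d_B = (60.9721,-73.5855)
sweep = 180° − θ = 154.5485°

center=(49.7466,-84.0671) T_A=(35.1061,-88.7073) T_B=(60.9721,-73.5855) sweep=154.5485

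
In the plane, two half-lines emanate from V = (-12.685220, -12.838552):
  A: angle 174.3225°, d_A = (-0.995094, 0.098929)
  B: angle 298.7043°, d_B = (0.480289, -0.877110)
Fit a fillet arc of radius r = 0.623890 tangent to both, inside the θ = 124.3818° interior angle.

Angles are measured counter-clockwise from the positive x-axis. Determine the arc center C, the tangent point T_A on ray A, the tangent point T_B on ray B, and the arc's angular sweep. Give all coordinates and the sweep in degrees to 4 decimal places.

center=(-13.0744,-13.4268) T_A=(-13.0127,-12.8060) T_B=(-12.5272,-13.1272) sweep=55.6182

bisector direction at 236.5134° = (-0.551742,-0.834015)
center distance |VC| = r/sin(θ/2) = 0.623890/sin(62.1909°) = 0.705353
C = V + |VC|·bis = (-13.0744,-13.4268)
T_A = V + ((C−V)·d_A)·d_A = V + 0.3291·d_A = (-13.0127,-12.8060)
T_B = V + ((C−V)·d_B)·d_B = V + 0.3291·d_B = (-12.5272,-13.1272)
sweep = 180° − θ = 55.6182°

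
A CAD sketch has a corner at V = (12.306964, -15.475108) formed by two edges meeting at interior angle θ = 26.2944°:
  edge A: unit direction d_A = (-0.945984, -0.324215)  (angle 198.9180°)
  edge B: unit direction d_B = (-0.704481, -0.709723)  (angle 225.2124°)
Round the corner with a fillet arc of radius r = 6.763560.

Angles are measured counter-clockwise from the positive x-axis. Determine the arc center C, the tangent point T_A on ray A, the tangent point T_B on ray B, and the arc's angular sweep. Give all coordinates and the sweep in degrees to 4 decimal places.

center=(-12.8926,-31.2615) T_A=(-15.0855,-24.8633) T_B=(-8.0924,-36.0263) sweep=153.7056

bisector direction at 212.0652° = (-0.847445,-0.530884)
center distance |VC| = r/sin(θ/2) = 6.763560/sin(13.1472°) = 29.736001
C = V + |VC|·bis = (-12.8926,-31.2615)
T_A = V + ((C−V)·d_A)·d_A = V + 28.9566·d_A = (-15.0855,-24.8633)
T_B = V + ((C−V)·d_B)·d_B = V + 28.9566·d_B = (-8.0924,-36.0263)
sweep = 180° − θ = 153.7056°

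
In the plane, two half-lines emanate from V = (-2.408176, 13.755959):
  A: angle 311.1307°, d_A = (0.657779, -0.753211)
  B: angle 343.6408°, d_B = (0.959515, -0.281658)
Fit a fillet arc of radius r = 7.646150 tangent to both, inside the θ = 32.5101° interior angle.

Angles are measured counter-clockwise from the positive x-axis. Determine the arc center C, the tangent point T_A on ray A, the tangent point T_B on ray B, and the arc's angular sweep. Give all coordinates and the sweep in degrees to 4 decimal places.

center=(20.6007,-0.9669) T_A=(14.8415,-5.9964) T_B=(22.7543,6.3697) sweep=147.4899

bisector direction at 327.3857° = (0.842318,-0.538980)
center distance |VC| = r/sin(θ/2) = 7.646150/sin(16.2551°) = 27.316105
C = V + |VC|·bis = (20.6007,-0.9669)
T_A = V + ((C−V)·d_A)·d_A = V + 26.2241·d_A = (14.8415,-5.9964)
T_B = V + ((C−V)·d_B)·d_B = V + 26.2241·d_B = (22.7543,6.3697)
sweep = 180° − θ = 147.4899°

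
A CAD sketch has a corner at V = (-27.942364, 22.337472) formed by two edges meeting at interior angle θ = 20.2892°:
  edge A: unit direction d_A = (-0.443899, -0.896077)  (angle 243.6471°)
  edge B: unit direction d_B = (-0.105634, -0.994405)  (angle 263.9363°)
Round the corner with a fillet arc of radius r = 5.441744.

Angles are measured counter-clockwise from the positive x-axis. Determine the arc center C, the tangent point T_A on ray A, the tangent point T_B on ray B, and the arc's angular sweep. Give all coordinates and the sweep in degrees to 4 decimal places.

center=(-36.5663,-7.3302) T_A=(-41.4425,-4.9146) T_B=(-31.1550,-7.9050) sweep=159.7108

bisector direction at 253.7917° = (-0.279130,-0.960253)
center distance |VC| = r/sin(θ/2) = 5.441744/sin(10.1446°) = 30.895648
C = V + |VC|·bis = (-36.5663,-7.3302)
T_A = V + ((C−V)·d_A)·d_A = V + 30.4126·d_A = (-41.4425,-4.9146)
T_B = V + ((C−V)·d_B)·d_B = V + 30.4126·d_B = (-31.1550,-7.9050)
sweep = 180° − θ = 159.7108°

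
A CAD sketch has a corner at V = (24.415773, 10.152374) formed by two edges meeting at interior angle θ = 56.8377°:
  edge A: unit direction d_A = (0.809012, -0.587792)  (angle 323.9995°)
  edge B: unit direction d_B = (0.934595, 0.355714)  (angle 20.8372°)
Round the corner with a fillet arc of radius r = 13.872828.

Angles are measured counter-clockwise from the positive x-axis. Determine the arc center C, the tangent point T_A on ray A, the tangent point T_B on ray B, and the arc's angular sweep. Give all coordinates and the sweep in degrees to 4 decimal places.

bisector direction at 352.4183° = (0.991258,-0.131939)
center distance |VC| = r/sin(θ/2) = 13.872828/sin(28.4188°) = 29.149889
C = V + |VC|·bis = (53.3108,6.3064)
T_A = V + ((C−V)·d_A)·d_A = V + 25.6371·d_A = (45.1565,-4.9169)
T_B = V + ((C−V)·d_B)·d_B = V + 25.6371·d_B = (48.3761,19.2718)
sweep = 180° − θ = 123.1623°

center=(53.3108,6.3064) T_A=(45.1565,-4.9169) T_B=(48.3761,19.2718) sweep=123.1623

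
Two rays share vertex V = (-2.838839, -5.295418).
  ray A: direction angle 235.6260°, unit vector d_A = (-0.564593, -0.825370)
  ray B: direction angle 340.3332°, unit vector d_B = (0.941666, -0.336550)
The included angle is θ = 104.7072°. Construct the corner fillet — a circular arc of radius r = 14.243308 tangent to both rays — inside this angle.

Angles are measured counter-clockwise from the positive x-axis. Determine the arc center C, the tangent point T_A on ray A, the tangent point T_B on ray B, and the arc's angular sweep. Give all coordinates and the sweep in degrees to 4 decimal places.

bisector direction at 287.9796° = (0.308678,-0.951166)
center distance |VC| = r/sin(θ/2) = 14.243308/sin(52.3536°) = 17.988625
C = V + |VC|·bis = (2.7139,-22.4056)
T_A = V + ((C−V)·d_A)·d_A = V + 10.9872·d_A = (-9.0421,-14.3639)
T_B = V + ((C−V)·d_B)·d_B = V + 10.9872·d_B = (7.5074,-8.9932)
sweep = 180° − θ = 75.2928°

center=(2.7139,-22.4056) T_A=(-9.0421,-14.3639) T_B=(7.5074,-8.9932) sweep=75.2928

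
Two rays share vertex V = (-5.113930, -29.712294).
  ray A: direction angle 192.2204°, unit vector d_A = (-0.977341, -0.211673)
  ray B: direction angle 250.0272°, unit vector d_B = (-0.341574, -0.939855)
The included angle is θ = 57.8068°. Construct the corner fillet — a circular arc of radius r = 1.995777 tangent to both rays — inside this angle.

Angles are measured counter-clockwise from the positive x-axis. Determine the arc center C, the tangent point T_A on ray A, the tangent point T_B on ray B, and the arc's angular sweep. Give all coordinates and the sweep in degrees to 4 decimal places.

center=(-8.2244,-32.4280) T_A=(-8.6469,-30.4775) T_B=(-6.3487,-33.1097) sweep=122.1932

bisector direction at 221.1238° = (-0.753290,-0.657688)
center distance |VC| = r/sin(θ/2) = 1.995777/sin(28.9034°) = 4.129185
C = V + |VC|·bis = (-8.2244,-32.4280)
T_A = V + ((C−V)·d_A)·d_A = V + 3.6148·d_A = (-8.6469,-30.4775)
T_B = V + ((C−V)·d_B)·d_B = V + 3.6148·d_B = (-6.3487,-33.1097)
sweep = 180° − θ = 122.1932°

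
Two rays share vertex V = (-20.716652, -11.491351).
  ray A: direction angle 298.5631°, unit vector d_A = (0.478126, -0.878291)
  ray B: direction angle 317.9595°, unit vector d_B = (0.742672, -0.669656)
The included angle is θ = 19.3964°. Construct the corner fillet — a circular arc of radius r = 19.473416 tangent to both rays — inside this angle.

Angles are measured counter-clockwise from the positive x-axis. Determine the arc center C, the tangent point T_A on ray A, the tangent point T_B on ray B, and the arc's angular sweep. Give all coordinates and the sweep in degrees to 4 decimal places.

center=(50.8671,-102.2581) T_A=(33.7638,-111.5689) T_B=(63.9076,-87.7958) sweep=160.6036

bisector direction at 308.2613° = (0.619249,-0.785195)
center distance |VC| = r/sin(θ/2) = 19.473416/sin(9.6982°) = 115.597765
C = V + |VC|·bis = (50.8671,-102.2581)
T_A = V + ((C−V)·d_A)·d_A = V + 113.9457·d_A = (33.7638,-111.5689)
T_B = V + ((C−V)·d_B)·d_B = V + 113.9457·d_B = (63.9076,-87.7958)
sweep = 180° − θ = 160.6036°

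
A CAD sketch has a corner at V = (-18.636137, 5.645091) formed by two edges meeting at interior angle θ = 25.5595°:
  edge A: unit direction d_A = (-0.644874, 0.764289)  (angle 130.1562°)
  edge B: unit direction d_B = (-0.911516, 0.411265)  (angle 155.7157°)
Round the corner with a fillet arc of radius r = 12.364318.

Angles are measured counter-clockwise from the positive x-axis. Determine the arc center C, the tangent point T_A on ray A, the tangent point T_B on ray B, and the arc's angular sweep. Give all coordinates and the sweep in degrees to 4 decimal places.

bisector direction at 142.9359° = (-0.797962,0.602707)
center distance |VC| = r/sin(θ/2) = 12.364318/sin(12.7797°) = 55.895585
C = V + |VC|·bis = (-63.2387,39.3338)
T_A = V + ((C−V)·d_A)·d_A = V + 54.5109·d_A = (-53.7888,47.3072)
T_B = V + ((C−V)·d_B)·d_B = V + 54.5109·d_B = (-68.3237,28.0635)
sweep = 180° − θ = 154.4405°

center=(-63.2387,39.3338) T_A=(-53.7888,47.3072) T_B=(-68.3237,28.0635) sweep=154.4405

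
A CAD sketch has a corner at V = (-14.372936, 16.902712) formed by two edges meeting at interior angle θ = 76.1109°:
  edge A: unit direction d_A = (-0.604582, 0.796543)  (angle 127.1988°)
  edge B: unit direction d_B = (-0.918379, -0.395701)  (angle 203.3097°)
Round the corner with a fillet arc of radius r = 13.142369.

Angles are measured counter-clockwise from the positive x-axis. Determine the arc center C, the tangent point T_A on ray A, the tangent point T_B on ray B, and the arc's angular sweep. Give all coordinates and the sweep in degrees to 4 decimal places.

center=(-34.9911,22.3294) T_A=(-24.5226,30.2750) T_B=(-29.7906,10.2597) sweep=103.8891

bisector direction at 165.2543° = (-0.967065,0.254530)
center distance |VC| = r/sin(θ/2) = 13.142369/sin(38.0555°) = 21.320346
C = V + |VC|·bis = (-34.9911,22.3294)
T_A = V + ((C−V)·d_A)·d_A = V + 16.7880·d_A = (-24.5226,30.2750)
T_B = V + ((C−V)·d_B)·d_B = V + 16.7880·d_B = (-29.7906,10.2597)
sweep = 180° − θ = 103.8891°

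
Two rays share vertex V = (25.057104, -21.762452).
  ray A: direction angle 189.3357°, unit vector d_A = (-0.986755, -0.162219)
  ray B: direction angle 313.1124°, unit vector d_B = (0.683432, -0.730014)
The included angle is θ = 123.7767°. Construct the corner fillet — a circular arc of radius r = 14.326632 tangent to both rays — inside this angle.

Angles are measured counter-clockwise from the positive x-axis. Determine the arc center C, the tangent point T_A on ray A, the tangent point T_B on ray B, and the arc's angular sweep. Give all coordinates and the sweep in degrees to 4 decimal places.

bisector direction at 251.2241° = (-0.321868,-0.946784)
center distance |VC| = r/sin(θ/2) = 14.326632/sin(61.8884°) = 16.242775
C = V + |VC|·bis = (19.8291,-37.1409)
T_A = V + ((C−V)·d_A)·d_A = V + 7.6535·d_A = (17.5050,-23.0040)
T_B = V + ((C−V)·d_B)·d_B = V + 7.6535·d_B = (30.2877,-27.3496)
sweep = 180° − θ = 56.2233°

center=(19.8291,-37.1409) T_A=(17.5050,-23.0040) T_B=(30.2877,-27.3496) sweep=56.2233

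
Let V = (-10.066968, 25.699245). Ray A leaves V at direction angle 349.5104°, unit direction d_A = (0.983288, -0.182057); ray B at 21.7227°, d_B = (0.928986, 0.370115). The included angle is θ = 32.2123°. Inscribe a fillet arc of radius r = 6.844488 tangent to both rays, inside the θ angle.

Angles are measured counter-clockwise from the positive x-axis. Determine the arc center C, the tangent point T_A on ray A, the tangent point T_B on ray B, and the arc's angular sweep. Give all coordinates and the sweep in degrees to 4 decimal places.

bisector direction at 5.6166° = (0.995199,0.097870)
center distance |VC| = r/sin(θ/2) = 6.844488/sin(16.1061°) = 24.672132
C = V + |VC|·bis = (14.4867,28.1139)
T_A = V + ((C−V)·d_A)·d_A = V + 23.7037·d_A = (13.2406,21.3838)
T_B = V + ((C−V)·d_B)·d_B = V + 23.7037·d_B = (11.9535,34.4723)
sweep = 180° − θ = 147.7877°

center=(14.4867,28.1139) T_A=(13.2406,21.3838) T_B=(11.9535,34.4723) sweep=147.7877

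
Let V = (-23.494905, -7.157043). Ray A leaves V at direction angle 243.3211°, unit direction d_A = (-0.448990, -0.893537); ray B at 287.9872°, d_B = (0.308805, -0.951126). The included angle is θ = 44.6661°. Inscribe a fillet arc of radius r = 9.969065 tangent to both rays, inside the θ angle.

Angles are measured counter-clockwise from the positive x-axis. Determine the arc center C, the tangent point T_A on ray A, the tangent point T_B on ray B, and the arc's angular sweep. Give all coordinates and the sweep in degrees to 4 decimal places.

center=(-25.4829,-33.3167) T_A=(-34.3906,-28.8407) T_B=(-16.0011,-30.2382) sweep=135.3339

bisector direction at 265.6541° = (-0.075777,-0.997125)
center distance |VC| = r/sin(θ/2) = 9.969065/sin(22.3331°) = 26.235087
C = V + |VC|·bis = (-25.4829,-33.3167)
T_A = V + ((C−V)·d_A)·d_A = V + 24.2672·d_A = (-34.3906,-28.8407)
T_B = V + ((C−V)·d_B)·d_B = V + 24.2672·d_B = (-16.0011,-30.2382)
sweep = 180° − θ = 135.3339°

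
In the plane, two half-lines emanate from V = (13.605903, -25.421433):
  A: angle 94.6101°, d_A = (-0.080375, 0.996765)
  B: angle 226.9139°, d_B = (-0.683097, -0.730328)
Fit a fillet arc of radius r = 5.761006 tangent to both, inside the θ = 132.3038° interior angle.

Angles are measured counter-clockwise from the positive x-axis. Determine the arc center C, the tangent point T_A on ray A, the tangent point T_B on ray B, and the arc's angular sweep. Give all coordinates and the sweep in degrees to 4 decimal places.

bisector direction at 160.7620° = (-0.944158,0.329493)
center distance |VC| = r/sin(θ/2) = 5.761006/sin(66.1519°) = 6.298793
C = V + |VC|·bis = (7.6588,-23.3460)
T_A = V + ((C−V)·d_A)·d_A = V + 2.5467·d_A = (13.4012,-22.8830)
T_B = V + ((C−V)·d_B)·d_B = V + 2.5467·d_B = (11.8663,-27.2813)
sweep = 180° − θ = 47.6962°

center=(7.6588,-23.3460) T_A=(13.4012,-22.8830) T_B=(11.8663,-27.2813) sweep=47.6962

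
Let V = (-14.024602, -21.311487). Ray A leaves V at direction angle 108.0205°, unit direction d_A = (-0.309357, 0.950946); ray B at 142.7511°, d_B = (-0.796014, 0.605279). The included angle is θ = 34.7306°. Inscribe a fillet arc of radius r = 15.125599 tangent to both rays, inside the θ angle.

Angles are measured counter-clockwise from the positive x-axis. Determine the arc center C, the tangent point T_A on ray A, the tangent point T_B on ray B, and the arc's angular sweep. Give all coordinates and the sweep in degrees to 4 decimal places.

bisector direction at 125.3858° = (-0.579079,0.815271)
center distance |VC| = r/sin(θ/2) = 15.125599/sin(17.3653°) = 50.678335
C = V + |VC|·bis = (-43.3714,20.0051)
T_A = V + ((C−V)·d_A)·d_A = V + 48.3685·d_A = (-28.9877,24.6843)
T_B = V + ((C−V)·d_B)·d_B = V + 48.3685·d_B = (-52.5266,7.9649)
sweep = 180° − θ = 145.2694°

center=(-43.3714,20.0051) T_A=(-28.9877,24.6843) T_B=(-52.5266,7.9649) sweep=145.2694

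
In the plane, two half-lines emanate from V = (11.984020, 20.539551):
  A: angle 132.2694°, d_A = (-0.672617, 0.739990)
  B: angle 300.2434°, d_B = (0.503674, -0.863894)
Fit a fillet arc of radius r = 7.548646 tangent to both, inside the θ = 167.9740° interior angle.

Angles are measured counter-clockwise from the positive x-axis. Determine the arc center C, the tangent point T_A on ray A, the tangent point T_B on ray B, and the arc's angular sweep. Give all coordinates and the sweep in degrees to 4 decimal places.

bisector direction at 216.2564° = (-0.806379,-0.591400)
center distance |VC| = r/sin(θ/2) = 7.548646/sin(83.9870°) = 7.590407
C = V + |VC|·bis = (5.8633,16.0506)
T_A = V + ((C−V)·d_A)·d_A = V + 0.7951·d_A = (11.4492,21.1279)
T_B = V + ((C−V)·d_B)·d_B = V + 0.7951·d_B = (12.3845,19.8526)
sweep = 180° − θ = 12.0260°

center=(5.8633,16.0506) T_A=(11.4492,21.1279) T_B=(12.3845,19.8526) sweep=12.0260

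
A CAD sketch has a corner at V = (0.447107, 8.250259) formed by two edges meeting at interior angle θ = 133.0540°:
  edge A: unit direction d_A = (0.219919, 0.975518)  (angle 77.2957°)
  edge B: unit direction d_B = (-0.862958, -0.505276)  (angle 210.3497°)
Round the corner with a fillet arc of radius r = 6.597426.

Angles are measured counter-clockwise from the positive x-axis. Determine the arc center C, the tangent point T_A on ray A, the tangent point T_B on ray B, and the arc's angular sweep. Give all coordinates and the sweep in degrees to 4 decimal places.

bisector direction at 143.8227° = (-0.807194,0.590286)
center distance |VC| = r/sin(θ/2) = 6.597426/sin(66.5270°) = 7.192632
C = V + |VC|·bis = (-5.3587,12.4960)
T_A = V + ((C−V)·d_A)·d_A = V + 2.8649·d_A = (1.0772,11.0451)
T_B = V + ((C−V)·d_B)·d_B = V + 2.8649·d_B = (-2.0252,6.8027)
sweep = 180° − θ = 46.9460°

center=(-5.3587,12.4960) T_A=(1.0772,11.0451) T_B=(-2.0252,6.8027) sweep=46.9460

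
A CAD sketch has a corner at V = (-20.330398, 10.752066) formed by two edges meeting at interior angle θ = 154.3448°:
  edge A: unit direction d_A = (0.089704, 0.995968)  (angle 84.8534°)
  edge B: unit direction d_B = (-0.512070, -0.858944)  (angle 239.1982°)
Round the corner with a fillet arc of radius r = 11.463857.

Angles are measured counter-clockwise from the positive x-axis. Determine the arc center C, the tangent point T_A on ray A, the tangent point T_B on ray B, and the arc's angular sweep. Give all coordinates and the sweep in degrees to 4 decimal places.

bisector direction at 162.0258° = (-0.951196,0.308589)
center distance |VC| = r/sin(θ/2) = 11.463857/sin(77.1724°) = 11.757289
C = V + |VC|·bis = (-31.5139,14.3802)
T_A = V + ((C−V)·d_A)·d_A = V + 2.6103·d_A = (-20.0962,13.3519)
T_B = V + ((C−V)·d_B)·d_B = V + 2.6103·d_B = (-21.6671,8.5099)
sweep = 180° − θ = 25.6552°

center=(-31.5139,14.3802) T_A=(-20.0962,13.3519) T_B=(-21.6671,8.5099) sweep=25.6552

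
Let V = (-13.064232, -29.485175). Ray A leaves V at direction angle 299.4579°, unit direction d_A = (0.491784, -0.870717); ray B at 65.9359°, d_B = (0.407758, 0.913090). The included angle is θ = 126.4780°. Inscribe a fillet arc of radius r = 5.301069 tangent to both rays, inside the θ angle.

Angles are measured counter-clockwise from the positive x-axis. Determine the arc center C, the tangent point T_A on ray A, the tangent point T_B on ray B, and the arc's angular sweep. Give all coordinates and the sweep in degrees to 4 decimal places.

center=(-7.1338,-29.2058) T_A=(-11.7496,-31.8128) T_B=(-11.9742,-27.0443) sweep=53.5220

bisector direction at 2.6969° = (0.998892,0.047052)
center distance |VC| = r/sin(θ/2) = 5.301069/sin(63.2390°) = 5.936962
C = V + |VC|·bis = (-7.1338,-29.2058)
T_A = V + ((C−V)·d_A)·d_A = V + 2.6732·d_A = (-11.7496,-31.8128)
T_B = V + ((C−V)·d_B)·d_B = V + 2.6732·d_B = (-11.9742,-27.0443)
sweep = 180° − θ = 53.5220°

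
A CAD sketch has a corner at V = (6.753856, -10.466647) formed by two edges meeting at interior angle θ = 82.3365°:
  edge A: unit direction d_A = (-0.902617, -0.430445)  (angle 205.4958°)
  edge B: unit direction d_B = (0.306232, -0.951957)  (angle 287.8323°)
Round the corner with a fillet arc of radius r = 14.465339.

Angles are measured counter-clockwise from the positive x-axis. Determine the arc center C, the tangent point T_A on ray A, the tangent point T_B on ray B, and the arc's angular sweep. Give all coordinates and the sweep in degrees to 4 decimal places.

bisector direction at 246.6641° = (-0.396122,-0.918198)
center distance |VC| = r/sin(θ/2) = 14.465339/sin(41.1683°) = 21.974700
C = V + |VC|·bis = (-1.9508,-30.6438)
T_A = V + ((C−V)·d_A)·d_A = V + 16.5421·d_A = (-8.1773,-17.5871)
T_B = V + ((C−V)·d_B)·d_B = V + 16.5421·d_B = (11.8196,-26.2140)
sweep = 180° − θ = 97.6635°

center=(-1.9508,-30.6438) T_A=(-8.1773,-17.5871) T_B=(11.8196,-26.2140) sweep=97.6635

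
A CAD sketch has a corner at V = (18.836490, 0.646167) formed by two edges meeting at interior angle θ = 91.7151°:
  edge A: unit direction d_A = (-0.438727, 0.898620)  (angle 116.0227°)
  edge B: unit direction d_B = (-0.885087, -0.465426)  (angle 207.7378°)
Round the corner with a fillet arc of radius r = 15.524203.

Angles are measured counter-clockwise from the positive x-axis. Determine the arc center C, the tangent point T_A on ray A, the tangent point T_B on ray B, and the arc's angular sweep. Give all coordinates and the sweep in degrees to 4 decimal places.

center=(-1.7239,7.3742) T_A=(12.2265,14.1851) T_B=(5.5015,-6.3661) sweep=88.2849

bisector direction at 161.8802° = (-0.950409,0.311004)
center distance |VC| = r/sin(θ/2) = 15.524203/sin(45.8576°) = 21.633188
C = V + |VC|·bis = (-1.7239,7.3742)
T_A = V + ((C−V)·d_A)·d_A = V + 15.0663·d_A = (12.2265,14.1851)
T_B = V + ((C−V)·d_B)·d_B = V + 15.0663·d_B = (5.5015,-6.3661)
sweep = 180° − θ = 88.2849°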